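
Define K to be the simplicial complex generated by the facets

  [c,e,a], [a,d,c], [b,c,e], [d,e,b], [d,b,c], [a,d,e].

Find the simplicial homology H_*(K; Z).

Fix the vertex order a < b < c < d < e and write every simplex with vertices in increasing order. Then dim K = 2 and the simplices of K are:

  0-simplices (5): a, b, c, d, e
  1-simplices (9): ac, ad, ae, bc, bd, be, cd, ce, de
  2-simplices (6): acd, ace, ade, bcd, bce, bde

Hence C_0 ≅ Z^5, C_1 ≅ Z^9, C_2 ≅ Z^6.

Boundary ∂_1: C_1 → C_0 is given by ∂[p,q] = [q] − [p]. For instance
  ∂ce = e − c.
This gives a 5×9 integer matrix of rank 4; reducing to Smith normal form yields diagonal entries (1,1,1,1).

Boundary ∂_2: C_2 → C_1 acts by ∂[p,q,r] = [q,r] − [p,r] + [p,q]. For instance
  ∂bde = de − be + bd,
  ∂bce = ce − be + bc.
This gives a 9×6 integer matrix of rank 5; reducing to Smith normal form yields diagonal entries (1,1,1,1,1).

Reading off H_k = ker ∂_k / im ∂_{k+1}:

  H_0: rank C_0 − rank ∂_1 = 5 − 4 = 1, and the invariant factors of ∂_1 are all 1, so H_0 = Z.
  H_1: rank ker ∂_1 − rank ∂_2 = (9 − 4) − 5 = 0, and the invariant factors of ∂_2 are all 1, so H_1 = 0.
  H_2: rank ker ∂_2 − rank ∂_3 = (6 − 5) − 0 = 1, and there is no ∂_3, so H_2 = Z.

As a check, the Euler characteristic is 5 − 9 + 6 = 2, which agrees with 1 − 0 + 1 = 2.
(K is a triangulation of the 2-sphere S^2.)

H_0 ≅ Z,  H_1 = 0,  H_2 ≅ Z.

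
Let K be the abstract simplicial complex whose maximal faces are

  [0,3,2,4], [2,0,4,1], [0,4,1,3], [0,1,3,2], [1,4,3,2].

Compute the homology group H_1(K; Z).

K has 5 vertices, 10 edges, 10 triangles, 5 3-simplices.
rank ∂_1 = 4, rank ∂_2 = 6 ⇒ b_1 = 10 − 4 − 6 = 0; all invariant factors of ∂_2 are 1 so no torsion. So H_1 ≅ 0.

H_1 = 0.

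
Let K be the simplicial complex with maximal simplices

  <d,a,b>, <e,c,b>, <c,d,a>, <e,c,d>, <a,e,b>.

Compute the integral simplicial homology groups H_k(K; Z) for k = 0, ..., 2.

Order the vertices as a < b < c < d < e. Listing each simplex with vertices in this order, K has dimension 2 with simplices:

  0-simplices (5): a, b, c, d, e
  1-simplices (10): ab, ac, ad, ae, bc, bd, be, cd, ce, de
  2-simplices (5): abd, abe, acd, bce, cde

Hence C_0 ≅ Z^5, C_1 ≅ Z^10, C_2 ≅ Z^5.

∂_1: C_1 → C_0 maps an edge to its endpoints' difference, ∂[p,q] = q − p.
As a 5×10 matrix over Z this has rank 4, with invariant factors (1,1,1,1).

Boundary ∂_2: C_2 → C_1 acts by ∂[p,q,r] = [q,r] − [p,r] + [p,q]. For instance
  ∂acd = cd − ad + ac,
  ∂bce = ce − be + bc.
As a 10×5 matrix over Z this has rank 5, with invariant factors (1,1,1,1,1).

Reading off H_k = ker ∂_k / im ∂_{k+1}:

  H_0: rank C_0 − rank ∂_1 = 5 − 4 = 1, and the invariant factors of ∂_1 are all 1, so H_0 ≅ Z.
  H_1: rank ker ∂_1 − rank ∂_2 = (10 − 4) − 5 = 1, and the invariant factors of ∂_2 are all 1, so H_1 ≅ Z.
  H_2: rank ker ∂_2 − rank ∂_3 = (5 − 5) − 0 = 0, and there is no ∂_3, so H_2 ≅ 0.

As a check, the Euler characteristic is 5 − 10 + 5 = 0, which agrees with 1 − 1 + 0 = 0.

H_0 ≅ Z,  H_1 ≅ Z,  H_2 = 0.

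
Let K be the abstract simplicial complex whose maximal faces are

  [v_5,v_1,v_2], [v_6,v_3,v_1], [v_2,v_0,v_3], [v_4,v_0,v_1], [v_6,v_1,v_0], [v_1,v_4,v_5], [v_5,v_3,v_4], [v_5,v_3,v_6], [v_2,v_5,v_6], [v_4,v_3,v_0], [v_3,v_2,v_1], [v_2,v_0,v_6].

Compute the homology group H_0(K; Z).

K has 7 vertices, 18 edges, 12 triangles.
rank ∂_0 = 0, rank ∂_1 = 6 ⇒ b_0 = 7 − 0 − 6 = 1; all invariant factors of ∂_1 are 1 so no torsion. So H_0 ≅ Z.

H_0 = Z.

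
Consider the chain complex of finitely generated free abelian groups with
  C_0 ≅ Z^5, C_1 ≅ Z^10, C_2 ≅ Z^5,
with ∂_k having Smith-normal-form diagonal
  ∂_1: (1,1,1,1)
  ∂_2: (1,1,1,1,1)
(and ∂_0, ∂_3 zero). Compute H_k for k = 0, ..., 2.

H_0: b_0 = 5 − 0 − 4 = 1; torsion from ∂_1 factors > 1: none. So H_0 ≅ Z.
H_1: b_1 = 10 − 4 − 5 = 1; torsion from ∂_2 factors > 1: none. So H_1 ≅ Z.
H_2: b_2 = 5 − 5 − 0 = 0; torsion from ∂_3 factors > 1: none. So H_2 ≅ 0.

H_0 ≅ Z,  H_1 ≅ Z,  H_2 = 0.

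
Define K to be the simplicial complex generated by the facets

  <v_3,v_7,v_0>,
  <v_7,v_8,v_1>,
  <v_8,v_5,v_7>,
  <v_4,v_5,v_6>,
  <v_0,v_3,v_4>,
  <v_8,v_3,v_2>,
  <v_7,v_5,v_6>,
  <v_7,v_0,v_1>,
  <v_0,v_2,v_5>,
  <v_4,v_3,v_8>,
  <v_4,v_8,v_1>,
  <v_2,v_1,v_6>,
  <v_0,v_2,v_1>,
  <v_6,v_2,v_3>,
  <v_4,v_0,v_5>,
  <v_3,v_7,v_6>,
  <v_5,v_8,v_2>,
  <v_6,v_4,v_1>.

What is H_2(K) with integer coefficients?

Take the total order v_0 < v_1 < v_2 < v_3 < v_4 < v_5 < v_6 < v_7 < v_8 on the vertex set. Then K (dimension 2) consists of the simplices:

  0-simplices (9): [v_0], [v_1], [v_2], [v_3], [v_4], [v_5], [v_6], [v_7], [v_8]
  1-simplices (27): (27 of them)
  2-simplices (18): (18 of them)

Hence C_0 ≅ Z^9, C_1 ≅ Z^27, C_2 ≅ Z^18.

Boundary ∂_1: C_1 → C_0 is given by ∂[p,q] = [q] − [p]. For instance
  ∂[v_5,v_6] = [v_6] − [v_5].
As a 9×27 matrix over Z this has rank 8, with invariant factors (1,1,1,1,1,1,1,1).

The boundary map ∂_2: C_2 → C_1 sends each 2-simplex [p,q,r] to [q,r] − [p,r] + [p,q]. For instance
  ∂[v_0,v_3,v_4] = [v_3,v_4] − [v_0,v_4] + [v_0,v_3],
  ∂[v_5,v_6,v_7] = [v_6,v_7] − [v_5,v_7] + [v_5,v_6].
The 27×18 boundary matrix has rank 17 and Smith normal form diag(1,1,1,1,1,1,1,1,1,1,1,1,1,1,1,1,1).

From H_k ≅ ker(∂_k) / im(∂_{k+1}) we obtain:

  H_2: rank ker ∂_2 − rank ∂_3 = (18 − 17) − 0 = 1, and there is no ∂_3, so H_2 = Z.

(K is a triangulation of the torus T^2.)

H_2 ≅ Z.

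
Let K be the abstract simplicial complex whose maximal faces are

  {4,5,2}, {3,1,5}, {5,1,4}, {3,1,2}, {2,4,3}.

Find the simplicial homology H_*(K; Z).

H_0 = Z,  H_1 = Z,  H_2 = 0.

We work with the vertex ordering 1 < 2 < 3 < 4 < 5. The simplices of K, each written with vertices in increasing order, are:

  0-simplices (5): [1], [2], [3], [4], [5]
  1-simplices (10): [1,2], [1,3], [1,4], [1,5], [2,3], [2,4], [2,5], [3,4], [3,5], [4,5]
  2-simplices (5): [1,2,3], [1,3,5], [1,4,5], [2,3,4], [2,4,5]

Hence C_0 ≅ Z^5, C_1 ≅ Z^10, C_2 ≅ Z^5.

The boundary map ∂_1: C_1 → C_0 is given by ∂[p,q] = [q] − [p]. For instance
  ∂[2,5] = [5] − [2].
As a 5×10 matrix over Z this has rank 4, with invariant factors (1,1,1,1).

Boundary ∂_2: C_2 → C_1 acts by ∂[p,q,r] = [q,r] − [p,r] + [p,q]. For instance
  ∂[2,3,4] = [3,4] − [2,4] + [2,3],
  ∂[2,4,5] = [4,5] − [2,5] + [2,4].
The resulting 10×5 matrix has rank 5, and its Smith normal form has invariant factors (1,1,1,1,1).

Reading off H_k = ker ∂_k / im ∂_{k+1}:

  H_0: rank C_0 − rank ∂_1 = 5 − 4 = 1, and the invariant factors of ∂_1 are all 1, so H_0 ≅ Z.
  H_1: rank ker ∂_1 − rank ∂_2 = (10 − 4) − 5 = 1, and the invariant factors of ∂_2 are all 1, so H_1 ≅ Z.
  H_2: rank ker ∂_2 − rank ∂_3 = (5 − 5) − 0 = 0, and there is no ∂_3, so H_2 ≅ 0.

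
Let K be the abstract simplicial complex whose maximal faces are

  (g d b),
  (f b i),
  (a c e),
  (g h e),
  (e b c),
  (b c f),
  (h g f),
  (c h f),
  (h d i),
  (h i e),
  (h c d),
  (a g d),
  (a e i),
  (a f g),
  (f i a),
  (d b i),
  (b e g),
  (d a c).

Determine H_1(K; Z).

K has 9 vertices, 27 edges, 18 triangles.
rank ∂_1 = 8, rank ∂_2 = 17 ⇒ b_1 = 27 − 8 − 17 = 2; all invariant factors of ∂_2 are 1 so no torsion. So H_1 ≅ Z^2.

H_1 ≅ Z^2.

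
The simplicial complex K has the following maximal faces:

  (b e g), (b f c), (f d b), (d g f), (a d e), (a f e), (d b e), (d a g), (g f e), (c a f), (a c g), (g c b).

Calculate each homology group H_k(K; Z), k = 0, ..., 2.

We work with the vertex ordering a < b < c < d < e < f < g. The simplices of K, each written with vertices in increasing order, are:

  0-simplices (7): a, b, c, d, e, f, g
  1-simplices (18): ac, ad, ae, af, ag, bc, bd, be, bf, bg, cf, cg, de, df, dg, ef, eg, fg
  2-simplices (12): acf, acg, ade, adg, aef, bcf, bcg, bde, bdf, beg, dfg, efg

so the chain groups are C_0 ≅ Z^7, C_1 ≅ Z^18, C_2 ≅ Z^12.

Boundary ∂_1: C_1 → C_0 maps an edge to its endpoints' difference, ∂[p,q] = q − p. For instance
  ∂ag = g − a.
The resulting 7×18 matrix has rank 6, and its Smith normal form has invariant factors (1,1,1,1,1,1).

∂_2: C_2 → C_1 acts by ∂[p,q,r] = [q,r] − [p,r] + [p,q]. For instance
  ∂acg = cg − ag + ac,
  ∂ade = de − ae + ad.
The 18×12 boundary matrix has rank 12 and Smith normal form diag(1,1,1,1,1,1,1,1,1,1,1,2).

From H_k ≅ ker(∂_k) / im(∂_{k+1}) we obtain:

  H_0: rank C_0 − rank ∂_1 = 7 − 6 = 1, and the invariant factors of ∂_1 are all 1, so H_0 = Z.
  H_1: rank ker ∂_1 − rank ∂_2 = (18 − 6) − 12 = 0, and ∂_2 has invariant factor 2 > 1, so H_1 = Z/2Z.
  H_2: rank ker ∂_2 − rank ∂_3 = (12 − 12) − 0 = 0, and there is no ∂_3, so H_2 = 0.

(K is a triangulation of the real projective plane RP^2.)

H_0 = Z,  H_1 = Z/2Z,  H_2 = 0.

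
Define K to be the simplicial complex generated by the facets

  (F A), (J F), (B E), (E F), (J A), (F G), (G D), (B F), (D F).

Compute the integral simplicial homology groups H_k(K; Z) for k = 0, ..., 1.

Order the vertices as A < B < D < E < F < G < J. Listing each simplex with vertices in this order, K has dimension 1 with simplices:

  0-simplices (7): A, B, D, E, F, G, J
  1-simplices (9): AF, AJ, BE, BF, DF, DG, EF, FG, FJ

Hence C_0 ≅ Z^7, C_1 ≅ Z^9.

∂_1: C_1 → C_0 is given by ∂[p,q] = [q] − [p]. For instance
  ∂AJ = J − A.
This gives a 7×9 integer matrix of rank 6; reducing to Smith normal form yields diagonal entries (1,1,1,1,1,1).

From H_k ≅ ker(∂_k) / im(∂_{k+1}) we obtain:

  H_0: rank C_0 − rank ∂_1 = 7 − 6 = 1, and the invariant factors of ∂_1 are all 1, so H_0 = Z.
  H_1: rank ker ∂_1 − rank ∂_2 = (9 − 6) − 0 = 3, and there is no ∂_2, so H_1 = Z^3.

As a check, the Euler characteristic is 7 − 9 = -2, which agrees with 1 − 3 = -2.
(K is a triangulation of a wedge of 3 circles.)

H_0 = Z,  H_1 = Z^3.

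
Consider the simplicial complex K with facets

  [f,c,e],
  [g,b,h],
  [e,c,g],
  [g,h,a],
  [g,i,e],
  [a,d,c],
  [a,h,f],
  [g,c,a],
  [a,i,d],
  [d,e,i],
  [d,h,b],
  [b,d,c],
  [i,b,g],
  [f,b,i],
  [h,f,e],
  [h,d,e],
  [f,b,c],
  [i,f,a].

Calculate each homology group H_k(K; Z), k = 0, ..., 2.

H_0 = Z,  H_1 = Z^2,  H_2 = Z.

Order the vertices as a < b < c < d < e < f < g < h < i. Listing each simplex with vertices in this order, K has dimension 2 with simplices:

  0-simplices (9): a, b, c, d, e, f, g, h, i
  1-simplices (27): ac, ad, af, ag, ah, ai, bc, bd, bf, bg, bh, bi, cd, ce, cf, cg, de, dh, di, ef, eg, eh, ei, fh, fi, gh, gi
  2-simplices (18): acd, acg, adi, afh, afi, agh, bcd, bcf, bdh, bfi, bgh, bgi, cef, ceg, deh, dei, efh, egi

Hence C_0 ≅ Z^9, C_1 ≅ Z^27, C_2 ≅ Z^18.

The boundary map ∂_1: C_1 → C_0 maps an edge to its endpoints' difference, ∂[p,q] = q − p. For instance
  ∂de = e − d.
The resulting 9×27 matrix has rank 8, and its Smith normal form has invariant factors (1,1,1,1,1,1,1,1).

The boundary map ∂_2: C_2 → C_1 acts by ∂[p,q,r] = [q,r] − [p,r] + [p,q]. For instance
  ∂bfi = fi − bi + bf,
  ∂agh = gh − ah + ag.
As a 27×18 matrix over Z this has rank 17, with invariant factors (1,1,1,1,1,1,1,1,1,1,1,1,1,1,1,1,1).

Now H_k = ker ∂_k / im ∂_{k+1}, so:

  H_0: rank C_0 − rank ∂_1 = 9 − 8 = 1, and the invariant factors of ∂_1 are all 1, so H_0 ≅ Z.
  H_1: rank ker ∂_1 − rank ∂_2 = (27 − 8) − 17 = 2, and the invariant factors of ∂_2 are all 1, so H_1 ≅ Z^2.
  H_2: rank ker ∂_2 − rank ∂_3 = (18 − 17) − 0 = 1, and there is no ∂_3, so H_2 ≅ Z.

(K is a triangulation of the torus T^2.)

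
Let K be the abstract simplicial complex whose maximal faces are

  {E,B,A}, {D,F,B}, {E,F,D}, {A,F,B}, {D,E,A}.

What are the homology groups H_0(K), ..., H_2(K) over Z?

H_0 ≅ Z,  H_1 ≅ Z,  H_2 = 0.

Fix the vertex order A < B < D < E < F and write every simplex with vertices in increasing order. Then dim K = 2 and the simplices of K are:

  0-simplices (5): A, B, D, E, F
  1-simplices (10): AB, AD, AE, AF, BD, BE, BF, DE, DF, EF
  2-simplices (5): ABE, ABF, ADE, BDF, DEF

so the chain groups are C_0 ≅ Z^5, C_1 ≅ Z^10, C_2 ≅ Z^5.

∂_1: C_1 → C_0 is given by ∂[p,q] = [q] − [p].
As a 5×10 matrix over Z this has rank 4, with invariant factors (1,1,1,1).

The boundary map ∂_2: C_2 → C_1 sends each 2-simplex [p,q,r] to [q,r] − [p,r] + [p,q]. For instance
  ∂ABF = BF − AF + AB,
  ∂DEF = EF − DF + DE.
As a 10×5 matrix over Z this has rank 5, with invariant factors (1,1,1,1,1).

Reading off H_k = ker ∂_k / im ∂_{k+1}:

  H_0: rank C_0 − rank ∂_1 = 5 − 4 = 1, and the invariant factors of ∂_1 are all 1, so H_0 = Z.
  H_1: rank ker ∂_1 − rank ∂_2 = (10 − 4) − 5 = 1, and the invariant factors of ∂_2 are all 1, so H_1 = Z.
  H_2: rank ker ∂_2 − rank ∂_3 = (5 − 5) − 0 = 0, and there is no ∂_3, so H_2 = 0.

(K is a triangulation of the Möbius band.)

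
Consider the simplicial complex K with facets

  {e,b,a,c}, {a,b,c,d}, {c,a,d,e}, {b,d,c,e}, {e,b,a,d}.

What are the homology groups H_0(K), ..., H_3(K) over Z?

H_0 ≅ Z,  H_1 = 0,  H_2 = 0,  H_3 ≅ Z.

Order the vertices as a < b < c < d < e. Listing each simplex with vertices in this order, K has dimension 3 with simplices:

  0-simplices (5): a, b, c, d, e
  1-simplices (10): ab, ac, ad, ae, bc, bd, be, cd, ce, de
  2-simplices (10): abc, abd, abe, acd, ace, ade, bcd, bce, bde, cde
  3-simplices (5): abcd, abce, abde, acde, bcde

so the chain groups are C_0 ≅ Z^5, C_1 ≅ Z^10, C_2 ≅ Z^10, C_3 ≅ Z^5.

The boundary map ∂_1: C_1 → C_0 maps an edge to its endpoints' difference, ∂[p,q] = q − p.
This gives a 5×10 integer matrix of rank 4; reducing to Smith normal form yields diagonal entries (1,1,1,1).

∂_2: C_2 → C_1 sends each 2-simplex [p,q,r] to [q,r] − [p,r] + [p,q]. For instance
  ∂abc = bc − ac + ab,
  ∂bcd = cd − bd + bc.
The 10×10 boundary matrix has rank 6 and Smith normal form diag(1,1,1,1,1,1).

The boundary map ∂_3: C_3 → C_2 sends each 3-simplex σ to the alternating sum Σ_i (−1)^i (σ with its i-th vertex removed). For instance
  ∂abce = bce − ace + abe − abc,
  ∂bcde = cde − bde + bce − bcd.
As a 10×5 matrix over Z this has rank 4, with invariant factors (1,1,1,1).

Computing H_k = (kernel of ∂_k) / (image of ∂_{k+1}):

  H_0: rank C_0 − rank ∂_1 = 5 − 4 = 1, and the invariant factors of ∂_1 are all 1, so H_0 ≅ Z.
  H_1: rank ker ∂_1 − rank ∂_2 = (10 − 4) − 6 = 0, and the invariant factors of ∂_2 are all 1, so H_1 ≅ 0.
  H_2: rank ker ∂_2 − rank ∂_3 = (10 − 6) − 4 = 0, and the invariant factors of ∂_3 are all 1, so H_2 ≅ 0.
  H_3: rank ker ∂_3 − rank ∂_4 = (5 − 4) − 0 = 1, and there is no ∂_4, so H_3 ≅ Z.

As a check, the Euler characteristic is 5 − 10 + 10 − 5 = 0, which agrees with 1 − 0 + 0 − 1 = 0.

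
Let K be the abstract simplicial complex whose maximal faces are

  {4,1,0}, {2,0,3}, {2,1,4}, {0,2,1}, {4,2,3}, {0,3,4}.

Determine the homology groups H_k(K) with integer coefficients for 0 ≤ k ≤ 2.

K has 5 vertices, 9 edges, 6 triangles.
rank ∂_0 = 0, rank ∂_1 = 4 ⇒ b_0 = 5 − 0 − 4 = 1; all invariant factors of ∂_1 are 1 so no torsion. So H_0 ≅ Z.
rank ∂_1 = 4, rank ∂_2 = 5 ⇒ b_1 = 9 − 4 − 5 = 0; all invariant factors of ∂_2 are 1 so no torsion. So H_1 ≅ 0.
rank ∂_2 = 5, rank ∂_3 = 0 ⇒ b_2 = 6 − 5 − 0 = 1. So H_2 ≅ Z.

H_0 = Z,  H_1 = 0,  H_2 = Z.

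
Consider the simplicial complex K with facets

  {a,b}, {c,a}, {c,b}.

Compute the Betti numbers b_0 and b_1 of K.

K has 3 vertices, 3 edges.
rank ∂_0 = 0, rank ∂_1 = 2 ⇒ b_0 = 3 − 0 − 2 = 1; all invariant factors of ∂_1 are 1 so no torsion. So H_0 = Z.
rank ∂_1 = 2, rank ∂_2 = 0 ⇒ b_1 = 3 − 2 − 0 = 1. So H_1 = Z.

b_0 = 1, b_1 = 1.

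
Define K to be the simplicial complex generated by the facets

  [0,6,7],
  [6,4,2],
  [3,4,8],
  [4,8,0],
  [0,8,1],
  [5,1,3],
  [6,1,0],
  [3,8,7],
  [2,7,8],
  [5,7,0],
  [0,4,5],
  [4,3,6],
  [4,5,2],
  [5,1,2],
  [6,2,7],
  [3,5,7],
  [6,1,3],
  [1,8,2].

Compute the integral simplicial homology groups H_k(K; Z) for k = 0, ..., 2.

Fix the vertex order 0 < 1 < 2 < 3 < 4 < 5 < 6 < 7 < 8 and write every simplex with vertices in increasing order. Then dim K = 2 and the simplices of K are:

  0-simplices (9): [0], [1], [2], [3], [4], [5], [6], [7], [8]
  1-simplices (27): (27 of them)
  2-simplices (18): [0,1,6], [0,1,8], [0,4,5], [0,4,8], [0,5,7], [0,6,7], [1,2,5], [1,2,8], [1,3,5], [1,3,6], [2,4,5], [2,4,6], [2,6,7], [2,7,8], [3,4,6], [3,4,8], [3,5,7], [3,7,8]

giving chain groups C_0 ≅ Z^9, C_1 ≅ Z^27, C_2 ≅ Z^18.

∂_1: C_1 → C_0 maps an edge to its endpoints' difference, ∂[p,q] = q − p. For instance
  ∂[3,5] = [5] − [3].
This gives a 9×27 integer matrix of rank 8; reducing to Smith normal form yields diagonal entries (1,1,1,1,1,1,1,1).

Boundary ∂_2: C_2 → C_1 maps a triangle to the signed sum of its edges. For instance
  ∂[0,6,7] = [6,7] − [0,7] + [0,6],
  ∂[1,3,6] = [3,6] − [1,6] + [1,3].
The resulting 27×18 matrix has rank 17, and its Smith normal form has invariant factors (1,1,1,1,1,1,1,1,1,1,1,1,1,1,1,1,1).

Now H_k = ker ∂_k / im ∂_{k+1}, so:

  H_0: rank C_0 − rank ∂_1 = 9 − 8 = 1, and the invariant factors of ∂_1 are all 1, so H_0 = Z.
  H_1: rank ker ∂_1 − rank ∂_2 = (27 − 8) − 17 = 2, and the invariant factors of ∂_2 are all 1, so H_1 = Z^2.
  H_2: rank ker ∂_2 − rank ∂_3 = (18 − 17) − 0 = 1, and there is no ∂_3, so H_2 = Z.

As a check, the Euler characteristic is 9 − 27 + 18 = 0, which agrees with 1 − 2 + 1 = 0.

H_0 = Z,  H_1 = Z^2,  H_2 = Z.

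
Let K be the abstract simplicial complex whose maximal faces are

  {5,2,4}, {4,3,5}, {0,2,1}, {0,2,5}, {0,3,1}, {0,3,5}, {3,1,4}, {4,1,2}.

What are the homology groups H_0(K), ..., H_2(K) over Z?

H_0 = Z,  H_1 = 0,  H_2 = Z.

We work with the vertex ordering 0 < 1 < 2 < 3 < 4 < 5. The simplices of K, each written with vertices in increasing order, are:

  0-simplices (6): [0], [1], [2], [3], [4], [5]
  1-simplices (12): [0,1], [0,2], [0,3], [0,5], [1,2], [1,3], [1,4], [2,4], [2,5], [3,4], [3,5], [4,5]
  2-simplices (8): [0,1,2], [0,1,3], [0,2,5], [0,3,5], [1,2,4], [1,3,4], [2,4,5], [3,4,5]

giving chain groups C_0 ≅ Z^6, C_1 ≅ Z^12, C_2 ≅ Z^8.

∂_1: C_1 → C_0 sends each edge [p,q] (with p < q) to q − p.
The 6×12 boundary matrix has rank 5 and Smith normal form diag(1,1,1,1,1).

Boundary ∂_2: C_2 → C_1 acts by ∂[p,q,r] = [q,r] − [p,r] + [p,q]. For instance
  ∂[2,4,5] = [4,5] − [2,5] + [2,4],
  ∂[0,1,2] = [1,2] − [0,2] + [0,1].
The resulting 12×8 matrix has rank 7, and its Smith normal form has invariant factors (1,1,1,1,1,1,1).

Now H_k = ker ∂_k / im ∂_{k+1}, so:

  H_0: rank C_0 − rank ∂_1 = 6 − 5 = 1, and the invariant factors of ∂_1 are all 1, so H_0 = Z.
  H_1: rank ker ∂_1 − rank ∂_2 = (12 − 5) − 7 = 0, and the invariant factors of ∂_2 are all 1, so H_1 = 0.
  H_2: rank ker ∂_2 − rank ∂_3 = (8 − 7) − 0 = 1, and there is no ∂_3, so H_2 = Z.

As a check, the Euler characteristic is 6 − 12 + 8 = 2, which agrees with 1 − 0 + 1 = 2.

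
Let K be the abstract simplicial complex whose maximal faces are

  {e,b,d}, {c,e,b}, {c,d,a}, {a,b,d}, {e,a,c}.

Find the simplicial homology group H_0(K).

H_0 ≅ Z.

K has 5 vertices, 10 edges, 5 triangles.
rank ∂_0 = 0, rank ∂_1 = 4 ⇒ b_0 = 5 − 0 − 4 = 1; all invariant factors of ∂_1 are 1 so no torsion. So H_0 = Z.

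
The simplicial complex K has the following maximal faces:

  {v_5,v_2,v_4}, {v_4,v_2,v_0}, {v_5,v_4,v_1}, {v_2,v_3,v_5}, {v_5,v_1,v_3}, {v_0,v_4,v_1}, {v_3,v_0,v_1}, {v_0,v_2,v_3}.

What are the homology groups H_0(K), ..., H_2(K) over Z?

H_0 = Z,  H_1 = 0,  H_2 = Z.

Take the total order v_0 < v_1 < v_2 < v_3 < v_4 < v_5 on the vertex set. Then K (dimension 2) consists of the simplices:

  0-simplices (6): [v_0], [v_1], [v_2], [v_3], [v_4], [v_5]
  1-simplices (12): [v_0,v_1], [v_0,v_2], [v_0,v_3], [v_0,v_4], [v_1,v_3], [v_1,v_4], [v_1,v_5], [v_2,v_3], [v_2,v_4], [v_2,v_5], [v_3,v_5], [v_4,v_5]
  2-simplices (8): [v_0,v_1,v_3], [v_0,v_1,v_4], [v_0,v_2,v_3], [v_0,v_2,v_4], [v_1,v_3,v_5], [v_1,v_4,v_5], [v_2,v_3,v_5], [v_2,v_4,v_5]

so the chain groups are C_0 ≅ Z^6, C_1 ≅ Z^12, C_2 ≅ Z^8.

∂_1: C_1 → C_0 maps an edge to its endpoints' difference, ∂[p,q] = q − p. For instance
  ∂[v_0,v_3] = [v_3] − [v_0].
The 6×12 boundary matrix has rank 5 and Smith normal form diag(1,1,1,1,1).

The boundary map ∂_2: C_2 → C_1 maps a triangle to the signed sum of its edges. For instance
  ∂[v_0,v_2,v_4] = [v_2,v_4] − [v_0,v_4] + [v_0,v_2],
  ∂[v_1,v_4,v_5] = [v_4,v_5] − [v_1,v_5] + [v_1,v_4].
The resulting 12×8 matrix has rank 7, and its Smith normal form has invariant factors (1,1,1,1,1,1,1).

Reading off H_k = ker ∂_k / im ∂_{k+1}:

  H_0: rank C_0 − rank ∂_1 = 6 − 5 = 1, and the invariant factors of ∂_1 are all 1, so H_0 = Z.
  H_1: rank ker ∂_1 − rank ∂_2 = (12 − 5) − 7 = 0, and the invariant factors of ∂_2 are all 1, so H_1 = 0.
  H_2: rank ker ∂_2 − rank ∂_3 = (8 − 7) − 0 = 1, and there is no ∂_3, so H_2 = Z.

As a check, the Euler characteristic is 6 − 12 + 8 = 2, which agrees with 1 − 0 + 1 = 2.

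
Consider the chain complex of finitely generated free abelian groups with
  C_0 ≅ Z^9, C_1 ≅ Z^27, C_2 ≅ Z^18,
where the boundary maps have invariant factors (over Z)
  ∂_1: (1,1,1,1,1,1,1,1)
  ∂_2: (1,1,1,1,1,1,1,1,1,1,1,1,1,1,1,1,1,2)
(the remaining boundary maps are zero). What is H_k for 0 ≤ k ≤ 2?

H_0: b_0 = 9 − 0 − 8 = 1; torsion from ∂_1 factors > 1: none. So H_0 = Z.
H_1: b_1 = 27 − 8 − 18 = 1; torsion from ∂_2 factors > 1: [2]. So H_1 = Z ⊕ Z/2.
H_2: b_2 = 18 − 18 − 0 = 0; torsion from ∂_3 factors > 1: none. So H_2 = 0.

H_0 = Z,  H_1 = Z ⊕ Z/2,  H_2 = 0.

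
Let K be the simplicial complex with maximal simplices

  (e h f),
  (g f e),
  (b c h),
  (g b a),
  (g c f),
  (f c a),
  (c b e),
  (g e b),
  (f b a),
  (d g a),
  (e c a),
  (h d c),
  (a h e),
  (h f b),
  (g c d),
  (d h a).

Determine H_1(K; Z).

Take the total order a < b < c < d < e < f < g < h on the vertex set. Then K (dimension 2) consists of the simplices:

  0-simplices (8): a, b, c, d, e, f, g, h
  1-simplices (24): ab, ac, ad, ae, af, ag, ah, bc, be, bf, bg, bh, cd, ce, cf, cg, ch, dg, dh, ef, eg, eh, fg, fh
  2-simplices (16): abf, abg, ace, acf, adg, adh, aeh, bce, bch, beg, bfh, cdg, cdh, cfg, efg, efh

Hence C_0 ≅ Z^8, C_1 ≅ Z^24, C_2 ≅ Z^16.

The boundary map ∂_1: C_1 → C_0 maps an edge to its endpoints' difference, ∂[p,q] = q − p. For instance
  ∂ab = b − a.
The 8×24 boundary matrix has rank 7 and Smith normal form diag(1,1,1,1,1,1,1).

∂_2: C_2 → C_1 sends each 2-simplex [p,q,r] to [q,r] − [p,r] + [p,q]. For instance
  ∂bfh = fh − bh + bf,
  ∂abg = bg − ag + ab.
The resulting 24×16 matrix has rank 15, and its Smith normal form has invariant factors (1,1,1,1,1,1,1,1,1,1,1,1,1,1,1).

Computing H_k = (kernel of ∂_k) / (image of ∂_{k+1}):

  H_1: rank ker ∂_1 − rank ∂_2 = (24 − 7) − 15 = 2, and the invariant factors of ∂_2 are all 1, so H_1 = Z^2.

H_1 = Z^2.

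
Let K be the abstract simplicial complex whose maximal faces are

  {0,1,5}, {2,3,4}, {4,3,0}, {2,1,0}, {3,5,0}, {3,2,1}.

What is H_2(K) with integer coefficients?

Fix the vertex order 0 < 1 < 2 < 3 < 4 < 5 and write every simplex with vertices in increasing order. Then dim K = 2 and the simplices of K are:

  0-simplices (6): [0], [1], [2], [3], [4], [5]
  1-simplices (12): [0,1], [0,2], [0,3], [0,4], [0,5], [1,2], [1,3], [1,5], [2,3], [2,4], [3,4], [3,5]
  2-simplices (6): [0,1,2], [0,1,5], [0,3,4], [0,3,5], [1,2,3], [2,3,4]

so the chain groups are C_0 ≅ Z^6, C_1 ≅ Z^12, C_2 ≅ Z^6.

The boundary map ∂_1: C_1 → C_0 is given by ∂[p,q] = [q] − [p]. For instance
  ∂[0,1] = [1] − [0].
This gives a 6×12 integer matrix of rank 5; reducing to Smith normal form yields diagonal entries (1,1,1,1,1).

Boundary ∂_2: C_2 → C_1 sends each 2-simplex [p,q,r] to [q,r] − [p,r] + [p,q]. For instance
  ∂[0,3,5] = [3,5] − [0,5] + [0,3],
  ∂[1,2,3] = [2,3] − [1,3] + [1,2].
This gives a 12×6 integer matrix of rank 6; reducing to Smith normal form yields diagonal entries (1,1,1,1,1,1).

From H_k ≅ ker(∂_k) / im(∂_{k+1}) we obtain:

  H_2: rank ker ∂_2 − rank ∂_3 = (6 − 6) − 0 = 0, and there is no ∂_3, so H_2 ≅ 0.

(K is a triangulation of the cylinder S^1 x I.)

H_2 ≅ 0.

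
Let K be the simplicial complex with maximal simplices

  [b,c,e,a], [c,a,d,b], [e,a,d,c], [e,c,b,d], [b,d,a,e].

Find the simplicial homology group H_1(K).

Take the total order a < b < c < d < e on the vertex set. Then K (dimension 3) consists of the simplices:

  0-simplices (5): a, b, c, d, e
  1-simplices (10): ab, ac, ad, ae, bc, bd, be, cd, ce, de
  2-simplices (10): abc, abd, abe, acd, ace, ade, bcd, bce, bde, cde
  3-simplices (5): abcd, abce, abde, acde, bcde

so the chain groups are C_0 ≅ Z^5, C_1 ≅ Z^10, C_2 ≅ Z^10, C_3 ≅ Z^5.

Boundary ∂_1: C_1 → C_0 maps an edge to its endpoints' difference, ∂[p,q] = q − p.
The resulting 5×10 matrix has rank 4, and its Smith normal form has invariant factors (1,1,1,1).

The boundary map ∂_2: C_2 → C_1 acts by ∂[p,q,r] = [q,r] − [p,r] + [p,q]. For instance
  ∂abd = bd − ad + ab,
  ∂bcd = cd − bd + bc.
The resulting 10×10 matrix has rank 6, and its Smith normal form has invariant factors (1,1,1,1,1,1).

The boundary map ∂_3: C_3 → C_2 sends each 3-simplex σ to the alternating sum Σ_i (−1)^i (σ with its i-th vertex removed). For instance
  ∂abcd = bcd − acd + abd − abc,
  ∂acde = cde − ade + ace − acd.
The resulting 10×5 matrix has rank 4, and its Smith normal form has invariant factors (1,1,1,1).

Computing H_k = (kernel of ∂_k) / (image of ∂_{k+1}):

  H_1: rank ker ∂_1 − rank ∂_2 = (10 − 4) − 6 = 0, and the invariant factors of ∂_2 are all 1, so H_1 ≅ 0.

H_1 ≅ 0.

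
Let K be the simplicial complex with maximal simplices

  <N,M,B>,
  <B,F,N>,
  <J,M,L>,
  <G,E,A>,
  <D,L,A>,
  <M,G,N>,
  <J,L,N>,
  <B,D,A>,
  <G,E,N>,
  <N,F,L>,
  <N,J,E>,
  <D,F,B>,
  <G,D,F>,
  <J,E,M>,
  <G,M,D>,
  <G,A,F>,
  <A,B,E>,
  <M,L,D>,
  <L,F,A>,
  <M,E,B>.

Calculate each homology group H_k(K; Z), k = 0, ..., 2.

Fix the vertex order A < B < D < E < F < G < J < L < M < N and write every simplex with vertices in increasing order. Then dim K = 2 and the simplices of K are:

  0-simplices (10): A, B, D, E, F, G, J, L, M, N
  1-simplices (30): AB, AD, AE, AF, AG, AL, BD, BE, BF, BM, BN, DF, DG, DL, DM, EG, EJ, EM, EN, FG, FL, FN, GM, GN, JL, JM, JN, LM, LN, MN
  2-simplices (20): ABD, ABE, ADL, AEG, AFG, AFL, BDF, BEM, BFN, BMN, DFG, DGM, DLM, EGN, EJM, EJN, FLN, GMN, JLM, JLN

Hence C_0 ≅ Z^10, C_1 ≅ Z^30, C_2 ≅ Z^20.

The boundary map ∂_1: C_1 → C_0 sends each edge [p,q] (with p < q) to q − p. For instance
  ∂BF = F − B.
The resulting 10×30 matrix has rank 9, and its Smith normal form has invariant factors (1,1,1,1,1,1,1,1,1).

∂_2: C_2 → C_1 acts by ∂[p,q,r] = [q,r] − [p,r] + [p,q]. For instance
  ∂BDF = DF − BF + BD,
  ∂DGM = GM − DM + DG.
This gives a 30×20 integer matrix of rank 20; reducing to Smith normal form yields diagonal entries (1,1,1,1,1,1,1,1,1,1,1,1,1,1,1,1,1,1,1,2).

Computing H_k = (kernel of ∂_k) / (image of ∂_{k+1}):

  H_0: rank C_0 − rank ∂_1 = 10 − 9 = 1, and the invariant factors of ∂_1 are all 1, so H_0 = Z.
  H_1: rank ker ∂_1 − rank ∂_2 = (30 − 9) − 20 = 1, and ∂_2 has invariant factor 2 > 1, so H_1 = Z ⊕ Z/2Z.
  H_2: rank ker ∂_2 − rank ∂_3 = (20 − 20) − 0 = 0, and there is no ∂_3, so H_2 = 0.

As a check, the Euler characteristic is 10 − 30 + 20 = 0, which agrees with 1 − 1 + 0 = 0.

H_0 = Z,  H_1 = Z ⊕ Z/2Z,  H_2 = 0.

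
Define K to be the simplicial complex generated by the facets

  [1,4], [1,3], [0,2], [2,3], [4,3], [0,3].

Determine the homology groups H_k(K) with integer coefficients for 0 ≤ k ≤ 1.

H_0 ≅ Z,  H_1 ≅ Z^2.

We work with the vertex ordering 0 < 1 < 2 < 3 < 4. The simplices of K, each written with vertices in increasing order, are:

  0-simplices (5): [0], [1], [2], [3], [4]
  1-simplices (6): [0,2], [0,3], [1,3], [1,4], [2,3], [3,4]

giving chain groups C_0 ≅ Z^5, C_1 ≅ Z^6.

∂_1: C_1 → C_0 is given by ∂[p,q] = [q] − [p].
As a 5×6 matrix over Z this has rank 4, with invariant factors (1,1,1,1).

Now H_k = ker ∂_k / im ∂_{k+1}, so:

  H_0: rank C_0 − rank ∂_1 = 5 − 4 = 1, and the invariant factors of ∂_1 are all 1, so H_0 = Z.
  H_1: rank ker ∂_1 − rank ∂_2 = (6 − 4) − 0 = 2, and there is no ∂_2, so H_1 = Z^2.

As a check, the Euler characteristic is 5 − 6 = -1, which agrees with 1 − 2 = -1.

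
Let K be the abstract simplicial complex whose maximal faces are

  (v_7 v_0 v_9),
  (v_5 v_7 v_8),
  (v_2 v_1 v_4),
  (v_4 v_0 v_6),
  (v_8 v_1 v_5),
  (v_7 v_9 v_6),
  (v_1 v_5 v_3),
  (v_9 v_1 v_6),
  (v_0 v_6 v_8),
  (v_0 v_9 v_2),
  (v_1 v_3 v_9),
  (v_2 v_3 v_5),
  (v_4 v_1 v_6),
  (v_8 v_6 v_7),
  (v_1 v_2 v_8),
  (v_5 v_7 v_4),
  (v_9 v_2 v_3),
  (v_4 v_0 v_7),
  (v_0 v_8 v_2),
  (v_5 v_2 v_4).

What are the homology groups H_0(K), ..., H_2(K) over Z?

Order the vertices as v_0 < v_1 < v_2 < v_3 < v_4 < v_5 < v_6 < v_7 < v_8 < v_9. Listing each simplex with vertices in this order, K has dimension 2 with simplices:

  0-simplices (10): [v_0], [v_1], [v_2], [v_3], [v_4], [v_5], [v_6], [v_7], [v_8], [v_9]
  1-simplices (30): (30 of them)
  2-simplices (20): (20 of them)

giving chain groups C_0 ≅ Z^10, C_1 ≅ Z^30, C_2 ≅ Z^20.

Boundary ∂_1: C_1 → C_0 is given by ∂[p,q] = [q] − [p]. For instance
  ∂[v_1,v_2] = [v_2] − [v_1].
As a 10×30 matrix over Z this has rank 9, with invariant factors (1,1,1,1,1,1,1,1,1).

Boundary ∂_2: C_2 → C_1 acts by ∂[p,q,r] = [q,r] − [p,r] + [p,q]. For instance
  ∂[v_0,v_4,v_7] = [v_4,v_7] − [v_0,v_7] + [v_0,v_4],
  ∂[v_2,v_4,v_5] = [v_4,v_5] − [v_2,v_5] + [v_2,v_4].
The resulting 30×20 matrix has rank 20, and its Smith normal form has invariant factors (1,1,1,1,1,1,1,1,1,1,1,1,1,1,1,1,1,1,1,2).

Now H_k = ker ∂_k / im ∂_{k+1}, so:

  H_0: rank C_0 − rank ∂_1 = 10 − 9 = 1, and the invariant factors of ∂_1 are all 1, so H_0 = Z.
  H_1: rank ker ∂_1 − rank ∂_2 = (30 − 9) − 20 = 1, and ∂_2 has invariant factor 2 > 1, so H_1 = Z ⊕ Z_2.
  H_2: rank ker ∂_2 − rank ∂_3 = (20 − 20) − 0 = 0, and there is no ∂_3, so H_2 = 0.

H_0 ≅ Z,  H_1 ≅ Z ⊕ Z_2,  H_2 = 0.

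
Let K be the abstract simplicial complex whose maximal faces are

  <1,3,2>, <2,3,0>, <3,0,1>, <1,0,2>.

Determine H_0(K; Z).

Order the vertices as 0 < 1 < 2 < 3. Listing each simplex with vertices in this order, K has dimension 2 with simplices:

  0-simplices (4): [0], [1], [2], [3]
  1-simplices (6): [0,1], [0,2], [0,3], [1,2], [1,3], [2,3]
  2-simplices (4): [0,1,2], [0,1,3], [0,2,3], [1,2,3]

so the chain groups are C_0 ≅ Z^4, C_1 ≅ Z^6, C_2 ≅ Z^4.

The boundary map ∂_1: C_1 → C_0 is given by ∂[p,q] = [q] − [p]. For instance
  ∂[0,1] = [1] − [0].
The resulting 4×6 matrix has rank 3, and its Smith normal form has invariant factors (1,1,1).

The boundary map ∂_2: C_2 → C_1 maps a triangle to the signed sum of its edges. For instance
  ∂[0,1,2] = [1,2] − [0,2] + [0,1],
  ∂[0,2,3] = [2,3] − [0,3] + [0,2].
As a 6×4 matrix over Z this has rank 3, with invariant factors (1,1,1).

From H_k ≅ ker(∂_k) / im(∂_{k+1}) we obtain:

  H_0: rank C_0 − rank ∂_1 = 4 − 3 = 1, and the invariant factors of ∂_1 are all 1, so H_0 = Z.

H_0 ≅ Z.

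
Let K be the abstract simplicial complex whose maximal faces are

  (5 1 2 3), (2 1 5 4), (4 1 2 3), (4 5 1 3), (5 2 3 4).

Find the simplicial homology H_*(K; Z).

Take the total order 1 < 2 < 3 < 4 < 5 on the vertex set. Then K (dimension 3) consists of the simplices:

  0-simplices (5): [1], [2], [3], [4], [5]
  1-simplices (10): [1,2], [1,3], [1,4], [1,5], [2,3], [2,4], [2,5], [3,4], [3,5], [4,5]
  2-simplices (10): [1,2,3], [1,2,4], [1,2,5], [1,3,4], [1,3,5], [1,4,5], [2,3,4], [2,3,5], [2,4,5], [3,4,5]
  3-simplices (5): [1,2,3,4], [1,2,3,5], [1,2,4,5], [1,3,4,5], [2,3,4,5]

giving chain groups C_0 ≅ Z^5, C_1 ≅ Z^10, C_2 ≅ Z^10, C_3 ≅ Z^5.

∂_1: C_1 → C_0 is given by ∂[p,q] = [q] − [p]. For instance
  ∂[2,3] = [3] − [2].
As a 5×10 matrix over Z this has rank 4, with invariant factors (1,1,1,1).

Boundary ∂_2: C_2 → C_1 acts by ∂[p,q,r] = [q,r] − [p,r] + [p,q]. For instance
  ∂[1,2,4] = [2,4] − [1,4] + [1,2],
  ∂[2,3,4] = [3,4] − [2,4] + [2,3].
This gives a 10×10 integer matrix of rank 6; reducing to Smith normal form yields diagonal entries (1,1,1,1,1,1).

The boundary map ∂_3: C_3 → C_2 sends each 3-simplex σ to the alternating sum Σ_i (−1)^i (σ with its i-th vertex removed). For instance
  ∂[1,2,3,5] = [2,3,5] − [1,3,5] + [1,2,5] − [1,2,3],
  ∂[1,2,3,4] = [2,3,4] − [1,3,4] + [1,2,4] − [1,2,3].
The 10×5 boundary matrix has rank 4 and Smith normal form diag(1,1,1,1).

Now H_k = ker ∂_k / im ∂_{k+1}, so:

  H_0: rank C_0 − rank ∂_1 = 5 − 4 = 1, and the invariant factors of ∂_1 are all 1, so H_0 ≅ Z.
  H_1: rank ker ∂_1 − rank ∂_2 = (10 − 4) − 6 = 0, and the invariant factors of ∂_2 are all 1, so H_1 ≅ 0.
  H_2: rank ker ∂_2 − rank ∂_3 = (10 − 6) − 4 = 0, and the invariant factors of ∂_3 are all 1, so H_2 ≅ 0.
  H_3: rank ker ∂_3 − rank ∂_4 = (5 − 4) − 0 = 1, and there is no ∂_4, so H_3 ≅ Z.

(K is a triangulation of the 3-sphere S^3.)

H_0 ≅ Z,  H_1 = 0,  H_2 = 0,  H_3 ≅ Z.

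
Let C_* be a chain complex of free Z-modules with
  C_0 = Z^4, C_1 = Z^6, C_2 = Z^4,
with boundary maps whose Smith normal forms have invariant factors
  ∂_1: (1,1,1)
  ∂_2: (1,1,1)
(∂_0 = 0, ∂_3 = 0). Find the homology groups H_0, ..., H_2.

H_0: b_0 = 4 − 0 − 3 = 1; torsion from ∂_1 factors > 1: none. So H_0 ≅ Z.
H_1: b_1 = 6 − 3 − 3 = 0; torsion from ∂_2 factors > 1: none. So H_1 ≅ 0.
H_2: b_2 = 4 − 3 − 0 = 1; torsion from ∂_3 factors > 1: none. So H_2 ≅ Z.

H_0 ≅ Z,  H_1 = 0,  H_2 ≅ Z.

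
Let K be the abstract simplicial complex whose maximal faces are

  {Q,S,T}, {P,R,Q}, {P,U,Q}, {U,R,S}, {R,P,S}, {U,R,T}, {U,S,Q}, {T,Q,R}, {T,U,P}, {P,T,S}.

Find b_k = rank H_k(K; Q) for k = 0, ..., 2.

b_0 = 1, b_1 = 0, b_2 = 0.

Take the total order P < Q < R < S < T < U on the vertex set. Then K (dimension 2) consists of the simplices:

  0-simplices (6): P, Q, R, S, T, U
  1-simplices (15): PQ, PR, PS, PT, PU, QR, QS, QT, QU, RS, RT, RU, ST, SU, TU
  2-simplices (10): PQR, PQU, PRS, PST, PTU, QRT, QST, QSU, RSU, RTU

giving chain groups C_0 ≅ Z^6, C_1 ≅ Z^15, C_2 ≅ Z^10.

∂_1: C_1 → C_0 maps an edge to its endpoints' difference, ∂[p,q] = q − p. For instance
  ∂RS = S − R.
As a 6×15 matrix over Z this has rank 5, with invariant factors (1,1,1,1,1).

The boundary map ∂_2: C_2 → C_1 maps a triangle to the signed sum of its edges. For instance
  ∂PTU = TU − PU + PT,
  ∂RTU = TU − RU + RT.
This gives a 15×10 integer matrix of rank 10; reducing to Smith normal form yields diagonal entries (1,1,1,1,1,1,1,1,1,2).

Computing H_k = (kernel of ∂_k) / (image of ∂_{k+1}):

  H_0: rank C_0 − rank ∂_1 = 6 − 5 = 1, and the invariant factors of ∂_1 are all 1, so H_0 ≅ Z.
  H_1: rank ker ∂_1 − rank ∂_2 = (15 − 5) − 10 = 0, and ∂_2 has invariant factor 2 > 1, so H_1 ≅ Z/2.
  H_2: rank ker ∂_2 − rank ∂_3 = (10 − 10) − 0 = 0, and there is no ∂_3, so H_2 ≅ 0.

Hence the Betti numbers are b_0 = 1, b_1 = 0, b_2 = 0.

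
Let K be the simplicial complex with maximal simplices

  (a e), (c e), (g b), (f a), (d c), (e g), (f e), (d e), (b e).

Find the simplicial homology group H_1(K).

Take the total order a < b < c < d < e < f < g on the vertex set. Then K (dimension 1) consists of the simplices:

  0-simplices (7): a, b, c, d, e, f, g
  1-simplices (9): ae, af, be, bg, cd, ce, de, ef, eg

giving chain groups C_0 ≅ Z^7, C_1 ≅ Z^9.

Boundary ∂_1: C_1 → C_0 is given by ∂[p,q] = [q] − [p]. For instance
  ∂ae = e − a.
This gives a 7×9 integer matrix of rank 6; reducing to Smith normal form yields diagonal entries (1,1,1,1,1,1).

Computing H_k = (kernel of ∂_k) / (image of ∂_{k+1}):

  H_1: rank ker ∂_1 − rank ∂_2 = (9 − 6) − 0 = 3, and there is no ∂_2, so H_1 = Z^3.

H_1 ≅ Z^3.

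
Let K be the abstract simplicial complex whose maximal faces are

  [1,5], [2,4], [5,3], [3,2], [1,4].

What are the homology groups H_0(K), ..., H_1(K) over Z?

Take the total order 1 < 2 < 3 < 4 < 5 on the vertex set. Then K (dimension 1) consists of the simplices:

  0-simplices (5): [1], [2], [3], [4], [5]
  1-simplices (5): [1,4], [1,5], [2,3], [2,4], [3,5]

Hence C_0 ≅ Z^5, C_1 ≅ Z^5.

Boundary ∂_1: C_1 → C_0 maps an edge to its endpoints' difference, ∂[p,q] = q − p. For instance
  ∂[3,5] = [5] − [3].
This gives a 5×5 integer matrix of rank 4; reducing to Smith normal form yields diagonal entries (1,1,1,1).

Now H_k = ker ∂_k / im ∂_{k+1}, so:

  H_0: rank C_0 − rank ∂_1 = 5 − 4 = 1, and the invariant factors of ∂_1 are all 1, so H_0 = Z.
  H_1: rank ker ∂_1 − rank ∂_2 = (5 − 4) − 0 = 1, and there is no ∂_2, so H_1 = Z.

H_0 ≅ Z,  H_1 ≅ Z.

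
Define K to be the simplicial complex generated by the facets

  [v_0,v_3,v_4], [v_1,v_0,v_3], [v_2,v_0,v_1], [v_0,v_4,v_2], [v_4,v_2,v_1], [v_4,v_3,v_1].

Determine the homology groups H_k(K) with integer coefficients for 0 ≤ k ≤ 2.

Order the vertices as v_0 < v_1 < v_2 < v_3 < v_4. Listing each simplex with vertices in this order, K has dimension 2 with simplices:

  0-simplices (5): [v_0], [v_1], [v_2], [v_3], [v_4]
  1-simplices (9): [v_0,v_1], [v_0,v_2], [v_0,v_3], [v_0,v_4], [v_1,v_2], [v_1,v_3], [v_1,v_4], [v_2,v_4], [v_3,v_4]
  2-simplices (6): [v_0,v_1,v_2], [v_0,v_1,v_3], [v_0,v_2,v_4], [v_0,v_3,v_4], [v_1,v_2,v_4], [v_1,v_3,v_4]

Hence C_0 ≅ Z^5, C_1 ≅ Z^9, C_2 ≅ Z^6.

Boundary ∂_1: C_1 → C_0 sends each edge [p,q] (with p < q) to q − p. For instance
  ∂[v_2,v_4] = [v_4] − [v_2].
The resulting 5×9 matrix has rank 4, and its Smith normal form has invariant factors (1,1,1,1).

The boundary map ∂_2: C_2 → C_1 acts by ∂[p,q,r] = [q,r] − [p,r] + [p,q]. For instance
  ∂[v_1,v_2,v_4] = [v_2,v_4] − [v_1,v_4] + [v_1,v_2],
  ∂[v_0,v_2,v_4] = [v_2,v_4] − [v_0,v_4] + [v_0,v_2].
As a 9×6 matrix over Z this has rank 5, with invariant factors (1,1,1,1,1).

Reading off H_k = ker ∂_k / im ∂_{k+1}:

  H_0: rank C_0 − rank ∂_1 = 5 − 4 = 1, and the invariant factors of ∂_1 are all 1, so H_0 = Z.
  H_1: rank ker ∂_1 − rank ∂_2 = (9 − 4) − 5 = 0, and the invariant factors of ∂_2 are all 1, so H_1 = 0.
  H_2: rank ker ∂_2 − rank ∂_3 = (6 − 5) − 0 = 1, and there is no ∂_3, so H_2 = Z.

As a check, the Euler characteristic is 5 − 9 + 6 = 2, which agrees with 1 − 0 + 1 = 2.

H_0 ≅ Z,  H_1 = 0,  H_2 ≅ Z.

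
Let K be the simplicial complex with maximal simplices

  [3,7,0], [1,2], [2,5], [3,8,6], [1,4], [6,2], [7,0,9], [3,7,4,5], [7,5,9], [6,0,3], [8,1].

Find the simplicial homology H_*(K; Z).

H_0 ≅ Z,  H_1 ≅ Z^3,  H_2 = 0,  H_3 = 0.

Take the total order 0 < 1 < 2 < 3 < 4 < 5 < 6 < 7 < 8 < 9 on the vertex set. Then K (dimension 3) consists of the simplices:

  0-simplices (10): [0], [1], [2], [3], [4], [5], [6], [7], [8], [9]
  1-simplices (20): [0,3], [0,6], [0,7], [0,9], [1,2], [1,4], [1,8], [2,5], [2,6], [3,4], [3,5], [3,6], [3,7], [3,8], [4,5], [4,7], [5,7], [5,9], [6,8], [7,9]
  2-simplices (9): [0,3,6], [0,3,7], [0,7,9], [3,4,5], [3,4,7], [3,5,7], [3,6,8], [4,5,7], [5,7,9]
  3-simplices (1): [3,4,5,7]

Hence C_0 ≅ Z^10, C_1 ≅ Z^20, C_2 ≅ Z^9, C_3 ≅ Z^1.

The boundary map ∂_1: C_1 → C_0 maps an edge to its endpoints' difference, ∂[p,q] = q − p.
As a 10×20 matrix over Z this has rank 9, with invariant factors (1,1,1,1,1,1,1,1,1).

∂_2: C_2 → C_1 acts by ∂[p,q,r] = [q,r] − [p,r] + [p,q]. For instance
  ∂[0,3,6] = [3,6] − [0,6] + [0,3],
  ∂[4,5,7] = [5,7] − [4,7] + [4,5].
The resulting 20×9 matrix has rank 8, and its Smith normal form has invariant factors (1,1,1,1,1,1,1,1).

∂_3: C_3 → C_2 sends each 3-simplex σ to the alternating sum Σ_i (−1)^i (σ with its i-th vertex removed). For instance
  ∂[3,4,5,7] = [4,5,7] − [3,5,7] + [3,4,7] − [3,4,5].
As a 9×1 matrix over Z this has rank 1, with invariant factors (1).

Now H_k = ker ∂_k / im ∂_{k+1}, so:

  H_0: rank C_0 − rank ∂_1 = 10 − 9 = 1, and the invariant factors of ∂_1 are all 1, so H_0 ≅ Z.
  H_1: rank ker ∂_1 − rank ∂_2 = (20 − 9) − 8 = 3, and the invariant factors of ∂_2 are all 1, so H_1 ≅ Z^3.
  H_2: rank ker ∂_2 − rank ∂_3 = (9 − 8) − 1 = 0, and the invariant factors of ∂_3 are all 1, so H_2 ≅ 0.
  H_3: rank ker ∂_3 − rank ∂_4 = (1 − 1) − 0 = 0, and there is no ∂_4, so H_3 ≅ 0.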